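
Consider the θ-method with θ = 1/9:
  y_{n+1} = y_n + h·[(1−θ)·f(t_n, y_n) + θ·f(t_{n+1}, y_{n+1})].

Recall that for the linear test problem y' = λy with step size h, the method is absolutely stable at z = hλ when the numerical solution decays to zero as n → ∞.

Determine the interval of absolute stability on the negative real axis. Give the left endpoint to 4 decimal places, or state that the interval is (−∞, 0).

Test eqn y'=λy, z=hλ:
  y_{n+1} = y_n + z·[8/9·y_n + 1/9·y_{n+1}] ⇒ (1 − 1/9z)y_{n+1} = (1 + 8/9z)y_n
  Hence R(z) = (1 + 8/9z)/(1 − 1/9z).

Need |R(x)|<1, x<0.
x=-0.4: |R|=0.6170
R=−1: 1+8/9x = −1+1/9x ⇒ -7/9x=2 ⇒ x=2/(-7/9)=-2.5714
Confirm numerically:
  x=-2.432: |R|=0.91463 <1
  x=-2.360: |R|=0.86972 <1
  x=-1.478: |R|=0.26952 <1
  x=-2.899: |R|=1.19271 >1
  x=-2.652: |R|=1.04840 >1
  x=-2.596: |R|=1.01483 >1
Stable set (-2.5714, 0).

z∈(-2.5714,0).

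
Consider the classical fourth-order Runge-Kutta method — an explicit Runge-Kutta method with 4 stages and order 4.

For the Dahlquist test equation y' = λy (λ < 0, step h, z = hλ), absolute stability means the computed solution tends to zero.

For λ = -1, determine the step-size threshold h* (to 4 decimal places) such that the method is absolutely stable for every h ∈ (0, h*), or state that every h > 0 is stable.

(-2.7853,0); λ=-1 ⇒ h* = 2.7853.

Test eqn y'=λy, z=hλ:
  order 4, 4-stage ⇒ R(z)=1+z+z^2/2+z^3/6+z^4/24
  (e.g. R(-0.57)=0.56598, |R|=0.56598)

Boundary: |R(x)|=1, x<0.
x=-0.57: |R|=0.5660
|R(-3.08)|=1.5432 |R(-1.61)|=0.2705 |R(-0.9)|=0.4108
Bisect:
  x_lo=-3.4310 |R|=2.4972  x_hi=-0.1851 |R|=0.8310
  mid=-1.80805 |R|=0.28665 →hi
  mid=-2.61950 |R|=0.77749 →hi
  mid=-3.02523 |R|=1.42626 →lo
  mid=-2.82237 |R|=1.05735 →lo
  mid=-2.72094 |R|=0.90723 →hi
  mid=-2.77165 |R|=0.97963 →hi
  mid=-2.79701 |R|=1.01781 →lo
  ...
  [-2.78532,-2.78512] ⇒ x*=-2.7853
Interval (-2.7853, 0).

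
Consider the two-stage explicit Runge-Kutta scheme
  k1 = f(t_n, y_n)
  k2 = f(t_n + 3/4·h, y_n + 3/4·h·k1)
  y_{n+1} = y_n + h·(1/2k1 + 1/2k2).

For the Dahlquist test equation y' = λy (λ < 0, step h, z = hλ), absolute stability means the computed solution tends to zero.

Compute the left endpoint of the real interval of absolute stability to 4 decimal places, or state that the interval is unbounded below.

z* = -2.6667.

On y'=λy, z=hλ:
  k1=λy_n ⇒ h·k1=z·y_n;  k2=λ(1+3/4z)y_n ⇒ h·k2=z(1+3/4z)y_n
  y_{n+1}/y_n = 1 + 1/2z + 1/2z(1+3/4z) = 1 + z + 3/8z²
  Hence R(z) = 1 + z + 3/8z².

Solve |R(x)|<1 on ℝ⁻.
x=-1.71: |R|=0.3865
R=1: x+3/8x²=0 ⇒ x=−8/3=-2.6667; min R=1−1/(4·3/8)=0.3333>−1
Confirm numerically:
  x=-1.581: |R|=0.35634 <1
  x=-1.346: |R|=0.33339 <1
  x=-1.324: |R|=0.33337 <1
  x=-1.127: |R|=0.34930 <1
  x=-3.076: |R|=1.47217 >1
  x=-2.783: |R|=1.12141 >1
Interval (-2.6667, 0).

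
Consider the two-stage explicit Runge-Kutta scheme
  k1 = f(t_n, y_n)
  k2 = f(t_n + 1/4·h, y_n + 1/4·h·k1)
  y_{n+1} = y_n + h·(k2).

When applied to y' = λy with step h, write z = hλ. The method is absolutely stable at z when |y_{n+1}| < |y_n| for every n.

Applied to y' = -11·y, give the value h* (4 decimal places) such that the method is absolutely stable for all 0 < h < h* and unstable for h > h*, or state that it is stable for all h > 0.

(-4.0000,0); λ=-11 ⇒ h* = (4)/11 = 0.3636.

With y'=λy (z=hλ):
  k1=λy_n ⇒ h·k1=z·y_n;  k2=λ(1+1/4z)y_n ⇒ h·k2=z(1+1/4z)y_n
  y_{n+1}/y_n = 1 + z(1+1/4z) = 1 + z + 1/4z²
  Hence R(z) = 1 + z + 1/4z².

Need |R(x)|<1, x<0.
x=-0.48: |R|=0.5776
R=1: x+1/4x²=0 ⇒ x=−4=-4.0000; min R=1−1/(4·1/4)=0.0000>−1
Confirm numerically:
  x=-3.061: |R|=0.28143 <1
  x=-3.036: |R|=0.26832 <1
  x=-2.263: |R|=0.01729 <1
  x=-4.567: |R|=1.64737 >1
  x=-4.551: |R|=1.62690 >1
Interval (-4.0000, 0).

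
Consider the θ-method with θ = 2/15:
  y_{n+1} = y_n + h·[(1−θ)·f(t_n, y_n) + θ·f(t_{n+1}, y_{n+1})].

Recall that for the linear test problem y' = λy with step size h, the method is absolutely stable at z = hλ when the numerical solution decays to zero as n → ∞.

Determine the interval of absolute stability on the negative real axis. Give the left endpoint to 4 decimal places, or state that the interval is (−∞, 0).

On y'=λy, z=hλ:
  y_{n+1} = y_n + z·[13/15·y_n + 2/15·y_{n+1}] ⇒ (1 − 2/15z)y_{n+1} = (1 + 13/15z)y_n
  Hence R(z) = (1 + 13/15z)/(1 − 2/15z).

Need |R(x)|<1, x<0.
x=-0.95: |R|=0.1568
R=−1: 1+13/15x = −1+2/15x ⇒ -11/15x=2 ⇒ x=2/(-11/15)=-2.7273
Confirm numerically:
  x=-2.621: |R|=0.94225 <1
  x=-2.327: |R|=0.77597 <1
  x=-1.149: |R|=0.00364 <1
  x=-3.327: |R|=1.30466 >1
  x=-3.182: |R|=1.23413 >1
  x=-2.893: |R|=1.08770 >1
Stable set (-2.7273, 0).

(-2.7273, 0).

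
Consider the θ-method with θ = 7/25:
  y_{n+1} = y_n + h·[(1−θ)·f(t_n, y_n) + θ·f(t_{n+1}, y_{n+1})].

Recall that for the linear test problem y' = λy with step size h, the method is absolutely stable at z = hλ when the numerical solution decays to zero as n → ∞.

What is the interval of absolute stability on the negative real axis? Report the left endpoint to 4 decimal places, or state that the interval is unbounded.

(-4.5455, 0).

Set f=λy, z=hλ:
  y_{n+1} = y_n + z·[18/25·y_n + 7/25·y_{n+1}] ⇒ (1 − 7/25z)y_{n+1} = (1 + 18/25z)y_n
  so R(z) = (1 + 18/25z)/(1 − 7/25z).

Solve |R(x)|<1 on ℝ⁻.
x=-1.29: |R|=0.0523
R=−1: 1+18/25x = −1+7/25x ⇒ -11/25x=2 ⇒ x=2/(-11/25)=-4.5455
Confirm numerically:
  x=-4.424: |R|=0.97613 <1
  x=-4.043: |R|=0.89631 <1
  x=-2.680: |R|=0.53108 <1
  x=-1.919: |R|=0.24828 <1
  x=-4.809: |R|=1.04942 >1
  x=-4.642: |R|=1.01847 >1
Interval (-4.5455, 0).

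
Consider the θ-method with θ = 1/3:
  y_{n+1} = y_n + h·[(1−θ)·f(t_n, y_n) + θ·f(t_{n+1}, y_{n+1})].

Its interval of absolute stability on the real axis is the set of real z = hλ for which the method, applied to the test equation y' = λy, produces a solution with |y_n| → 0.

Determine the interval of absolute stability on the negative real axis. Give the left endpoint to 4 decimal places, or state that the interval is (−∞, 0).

On y'=λy, z=hλ:
  y_{n+1} = y_n + z·[2/3·y_n + 1/3·y_{n+1}] ⇒ (1 − 1/3z)y_{n+1} = (1 + 2/3z)y_n
  so R(z) = (1 + 2/3z)/(1 − 1/3z).

Find x<0 with |R(x)|<1.
x=-1.04: |R|=0.2277
R=−1: 1+2/3x = −1+1/3x ⇒ -1/3x=2 ⇒ x=2/(-1/3)=-6.0000
Confirm numerically:
  x=-5.289: |R|=0.91422 <1
  x=-4.783: |R|=0.84363 <1
  x=-3.829: |R|=0.68209 <1
  x=-6.297: |R|=1.03195 >1
  x=-6.200: |R|=1.02174 >1
  x=-6.073: |R|=1.00805 >1
Stable set (-6.0000, 0).

z∈(-6.0000,0).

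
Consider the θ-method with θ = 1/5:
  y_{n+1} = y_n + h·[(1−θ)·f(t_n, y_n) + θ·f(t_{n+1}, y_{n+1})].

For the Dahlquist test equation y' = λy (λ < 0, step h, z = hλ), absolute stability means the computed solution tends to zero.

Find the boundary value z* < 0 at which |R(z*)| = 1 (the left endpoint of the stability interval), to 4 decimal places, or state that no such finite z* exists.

left endpoint -3.3333.

Set f=λy, z=hλ:
  y_{n+1} = y_n + z·[4/5·y_n + 1/5·y_{n+1}] ⇒ (1 − 1/5z)y_{n+1} = (1 + 4/5z)y_n
  R(z) = (1 + 4/5z)/(1 − 1/5z).

Need |R(x)|<1, x<0.
x=-1.24: |R|=0.0064
R=−1: 1+4/5x = −1+1/5x ⇒ -3/5x=2 ⇒ x=2/(-3/5)=-3.3333
Confirm numerically:
  x=-2.260: |R|=0.55647 <1
  x=-1.890: |R|=0.37155 <1
  x=-1.752: |R|=0.29739 <1
  x=-3.786: |R|=1.15456 >1
  x=-3.433: |R|=1.03546 >1
Stable set (-3.3333, 0).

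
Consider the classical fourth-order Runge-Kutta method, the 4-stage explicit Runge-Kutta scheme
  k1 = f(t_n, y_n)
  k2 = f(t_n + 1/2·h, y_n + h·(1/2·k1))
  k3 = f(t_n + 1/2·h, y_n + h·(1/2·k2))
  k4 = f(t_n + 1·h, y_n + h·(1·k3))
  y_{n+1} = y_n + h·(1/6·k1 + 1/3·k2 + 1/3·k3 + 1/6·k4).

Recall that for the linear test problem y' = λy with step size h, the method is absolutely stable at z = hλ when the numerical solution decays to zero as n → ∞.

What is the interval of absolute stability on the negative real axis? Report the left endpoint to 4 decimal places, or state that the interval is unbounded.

On y'=λy, z=hλ:
  order 4, 4-stage ⇒ R(z)=1+z+z^2/2+z^3/6+z^4/24
  (e.g. R(-0.76)=0.46954, |R|=0.46954)

Solve |R(x)|<1 on ℝ⁻.
x=-0.76: |R|=0.4695
|R(-1.73)|=0.2767 |R(-1.31)|=0.2961 |R(-1.09)|=0.3470
Bisect:
  x_lo=-3.5046 |R|=2.7481  x_hi=-0.1246 |R|=0.8828
  mid=-1.81463 |R|=0.28771 →hi
  mid=-2.65963 |R|=0.82649 →hi
  mid=-3.08212 |R|=1.54787 →lo
  mid=-2.87088 |R|=1.13689 →lo
  mid=-2.76525 |R|=0.97020 →hi
  mid=-2.81806 |R|=1.05054 →lo
  mid=-2.79166 |R|=1.00964 →lo
  mid=-2.77845 |R|=0.98974 →hi
  ...
  [-2.78547,-2.78526] ⇒ x*=-2.7853
Stable set (-2.7853, 0).

z∈(-2.7853,0).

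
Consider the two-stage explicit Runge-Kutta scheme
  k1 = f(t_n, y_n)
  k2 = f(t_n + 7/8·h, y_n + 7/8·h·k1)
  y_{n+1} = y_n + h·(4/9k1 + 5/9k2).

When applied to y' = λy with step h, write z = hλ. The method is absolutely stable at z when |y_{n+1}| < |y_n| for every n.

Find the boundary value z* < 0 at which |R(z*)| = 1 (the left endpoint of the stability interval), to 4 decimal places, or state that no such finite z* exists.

On y'=λy, z=hλ:
  k1=λy_n ⇒ h·k1=z·y_n;  k2=λ(1+7/8z)y_n ⇒ h·k2=z(1+7/8z)y_n
  y_{n+1}/y_n = 1 + 4/9z + 5/9z(1+7/8z) = 1 + z + 35/72z²
  ⇒ R(z) = 1 + z + 35/72z².

Need |R(x)|<1, x<0.
x=-0.65: |R|=0.5554
R=1: x+35/72x²=0 ⇒ x=−72/35=-2.0571; min R=1−1/(4·35/72)=0.4857>−1
Confirm numerically:
  x=-1.887: |R|=0.84393 <1
  x=-1.734: |R|=0.72762 <1
  x=-1.731: |R|=0.72556 <1
  x=-1.093: |R|=0.48773 <1
  x=-2.475: |R|=1.50273 >1
  x=-2.391: |R|=1.38804 >1
Stable set (-2.0571, 0).

z* = -2.0571.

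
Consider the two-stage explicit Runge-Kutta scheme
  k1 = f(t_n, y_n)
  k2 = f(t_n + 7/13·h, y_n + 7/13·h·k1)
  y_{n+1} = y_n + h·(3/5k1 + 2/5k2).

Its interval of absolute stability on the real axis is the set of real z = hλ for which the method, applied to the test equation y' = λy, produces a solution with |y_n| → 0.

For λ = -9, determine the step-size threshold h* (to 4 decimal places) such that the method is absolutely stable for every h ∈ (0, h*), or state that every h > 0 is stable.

On y'=λy, z=hλ:
  k1=λy_n ⇒ h·k1=z·y_n;  k2=λ(1+7/13z)y_n ⇒ h·k2=z(1+7/13z)y_n
  y_{n+1}/y_n = 1 + 3/5z + 2/5z(1+7/13z) = 1 + z + 14/65z²
  Hence R(z) = 1 + z + 14/65z².

Boundary: |R(x)|=1, x<0.
x=-1.75: |R|=0.0904
R=1: x+14/65x²=0 ⇒ x=−65/14=-4.6429; min R=1−1/(4·14/65)=-0.1607>−1
Confirm numerically:
  x=-3.537: |R|=0.15754 <1
  x=-2.554: |R|=0.14906 <1
  x=-2.199: |R|=0.15749 <1
  x=-5.180: |R|=1.59929 >1
  x=-5.064: |R|=1.45934 >1
  x=-4.867: |R|=1.23496 >1
Stable set (-4.6429, 0).

(-4.6429,0); λ=-9 ⇒ h* = (65/14)/9 = 0.5159.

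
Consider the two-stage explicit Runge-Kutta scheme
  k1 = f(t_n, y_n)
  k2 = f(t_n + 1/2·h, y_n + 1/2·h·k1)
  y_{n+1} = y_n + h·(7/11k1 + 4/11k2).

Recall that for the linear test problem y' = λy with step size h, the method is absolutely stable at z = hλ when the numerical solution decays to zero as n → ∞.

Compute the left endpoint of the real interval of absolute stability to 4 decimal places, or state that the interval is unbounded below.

Test eqn y'=λy, z=hλ:
  k1=λy_n ⇒ h·k1=z·y_n;  k2=λ(1+1/2z)y_n ⇒ h·k2=z(1+1/2z)y_n
  y_{n+1}/y_n = 1 + 7/11z + 4/11z(1+1/2z) = 1 + z + 2/11z²
  so R(z) = 1 + z + 2/11z².

Find x<0 with |R(x)|<1.
x=-1.64: |R|=0.1510
R=1: x+2/11x²=0 ⇒ x=−11/2=-5.5000; min R=1−1/(4·2/11)=-0.3750>−1
Confirm numerically:
  x=-4.930: |R|=0.48907 <1
  x=-4.862: |R|=0.43601 <1
  x=-4.642: |R|=0.27585 <1
  x=-2.945: |R|=0.36809 <1
  x=-5.931: |R|=1.46477 >1
  x=-5.869: |R|=1.39376 >1
Interval (-5.5000, 0).

left endpoint -5.5000.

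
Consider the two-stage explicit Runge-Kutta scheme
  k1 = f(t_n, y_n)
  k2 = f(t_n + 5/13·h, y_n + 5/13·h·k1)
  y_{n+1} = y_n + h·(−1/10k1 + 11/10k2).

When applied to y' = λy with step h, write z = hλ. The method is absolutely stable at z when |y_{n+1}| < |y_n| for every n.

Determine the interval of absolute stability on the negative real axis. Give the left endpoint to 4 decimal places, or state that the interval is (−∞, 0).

z∈(-2.3636,0).

On y'=λy, z=hλ:
  k1=λy_n ⇒ h·k1=z·y_n;  k2=λ(1+5/13z)y_n ⇒ h·k2=z(1+5/13z)y_n
  y_{n+1}/y_n = 1 − 1/10z + 11/10z(1+5/13z) = 1 + z + 11/26z²
  ⇒ R(z) = 1 + z + 11/26z².

Boundary: |R(x)|=1, x<0.
x=-1.24: |R|=0.4105
R=1: x+11/26x²=0 ⇒ x=−26/11=-2.3636; min R=1−1/(4·11/26)=0.4091>−1
Confirm numerically:
  x=-1.969: |R|=0.67125 <1
  x=-1.356: |R|=0.42193 <1
  x=-1.118: |R|=0.41081 <1
  x=-2.693: |R|=1.37526 >1
  x=-2.593: |R|=1.25162 >1
  x=-2.384: |R|=1.02054 >1
So |R|<1 on (-2.3636, 0).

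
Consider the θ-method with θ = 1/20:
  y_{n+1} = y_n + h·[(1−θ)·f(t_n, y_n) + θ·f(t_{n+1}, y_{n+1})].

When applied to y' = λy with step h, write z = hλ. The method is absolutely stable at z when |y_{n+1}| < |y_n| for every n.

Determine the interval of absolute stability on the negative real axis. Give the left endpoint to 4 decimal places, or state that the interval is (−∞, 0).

z∈(-2.2222,0).

Test eqn y'=λy, z=hλ:
  y_{n+1} = y_n + z·[19/20·y_n + 1/20·y_{n+1}] ⇒ (1 − 1/20z)y_{n+1} = (1 + 19/20z)y_n
  so R(z) = (1 + 19/20z)/(1 − 1/20z).

Need |R(x)|<1, x<0.
x=-0.89: |R|=0.1479
R=−1: 1+19/20x = −1+1/20x ⇒ -9/10x=2 ⇒ x=2/(-9/10)=-2.2222
Confirm numerically:
  x=-1.873: |R|=0.71261 <1
  x=-1.323: |R|=0.24091 <1
  x=-0.989: |R|=0.05760 <1
  x=-0.929: |R|=0.11224 <1
  x=-2.518: |R|=1.23643 >1
  x=-2.249: |R|=1.02166 >1
Interval (-2.2222, 0).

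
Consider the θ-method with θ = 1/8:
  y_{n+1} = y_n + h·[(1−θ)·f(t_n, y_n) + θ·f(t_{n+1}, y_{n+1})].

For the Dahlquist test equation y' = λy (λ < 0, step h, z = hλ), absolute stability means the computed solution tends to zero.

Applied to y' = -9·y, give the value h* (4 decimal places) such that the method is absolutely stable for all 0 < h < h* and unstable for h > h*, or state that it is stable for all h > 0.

Set f=λy, z=hλ:
  y_{n+1} = y_n + z·[7/8·y_n + 1/8·y_{n+1}] ⇒ (1 − 1/8z)y_{n+1} = (1 + 7/8z)y_n
  so R(z) = (1 + 7/8z)/(1 − 1/8z).

Solve |R(x)|<1 on ℝ⁻.
x=-1.34: |R|=0.1478
R=−1: 1+7/8x = −1+1/8x ⇒ -3/4x=2 ⇒ x=2/(-3/4)=-2.6667
Confirm numerically:
  x=-2.450: |R|=0.87560 <1
  x=-2.151: |R|=0.69520 <1
  x=-1.683: |R|=0.39048 <1
  x=-2.775: |R|=1.06032 >1
  x=-2.695: |R|=1.01590 >1
Stable set (-2.6667, 0).

(-2.6667,0); λ=-9 ⇒ h* = (8/3)/9 = 0.2963.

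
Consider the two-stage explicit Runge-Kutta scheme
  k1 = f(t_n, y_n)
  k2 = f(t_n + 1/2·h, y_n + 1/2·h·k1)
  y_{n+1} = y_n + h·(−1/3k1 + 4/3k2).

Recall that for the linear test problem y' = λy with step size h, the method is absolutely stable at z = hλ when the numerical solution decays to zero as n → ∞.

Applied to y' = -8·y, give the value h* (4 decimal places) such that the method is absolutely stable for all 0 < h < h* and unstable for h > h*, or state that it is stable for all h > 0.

Set f=λy, z=hλ:
  k1=λy_n ⇒ h·k1=z·y_n;  k2=λ(1+1/2z)y_n ⇒ h·k2=z(1+1/2z)y_n
  y_{n+1}/y_n = 1 − 1/3z + 4/3z(1+1/2z) = 1 + z + 2/3z²
  ⇒ R(z) = 1 + z + 2/3z².

Solve |R(x)|<1 on ℝ⁻.
x=-0.97: |R|=0.6573
R=1: x+2/3x²=0 ⇒ x=−3/2=-1.5000; min R=1−1/(4·2/3)=0.6250>−1
Confirm numerically:
  x=-1.435: |R|=0.93782 <1
  x=-1.402: |R|=0.90840 <1
  x=-1.384: |R|=0.89297 <1
  x=-0.975: |R|=0.65875 <1
  x=-2.069: |R|=1.78484 >1
  x=-1.999: |R|=1.66500 >1
  x=-1.538: |R|=1.03896 >1
Stable set (-1.5000, 0).

(-1.5000,0); λ=-8 ⇒ h* = (3/2)/8 = 0.1875.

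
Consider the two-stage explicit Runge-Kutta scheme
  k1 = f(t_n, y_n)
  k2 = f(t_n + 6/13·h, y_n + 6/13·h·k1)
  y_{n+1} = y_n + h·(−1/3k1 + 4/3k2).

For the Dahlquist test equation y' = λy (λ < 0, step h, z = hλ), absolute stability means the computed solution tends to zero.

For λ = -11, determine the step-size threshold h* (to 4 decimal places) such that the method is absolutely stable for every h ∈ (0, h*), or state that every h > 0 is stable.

With y'=λy (z=hλ):
  k1=λy_n ⇒ h·k1=z·y_n;  k2=λ(1+6/13z)y_n ⇒ h·k2=z(1+6/13z)y_n
  y_{n+1}/y_n = 1 − 1/3z + 4/3z(1+6/13z) = 1 + z + 8/13z²
  R(z) = 1 + z + 8/13z².

Solve |R(x)|<1 on ℝ⁻.
x=-0.95: |R|=0.6054
R=1: x+8/13x²=0 ⇒ x=−13/8=-1.6250; min R=1−1/(4·8/13)=0.5938>−1
Confirm numerically:
  x=-1.293: |R|=0.73583 <1
  x=-1.203: |R|=0.68759 <1
  x=-0.849: |R|=0.59457 <1
  x=-2.217: |R|=1.80767 >1
  x=-2.185: |R|=1.75298 >1
  x=-2.018: |R|=1.48805 >1
So |R|<1 on (-1.6250, 0).

(-1.6250,0); λ=-11 ⇒ h* = (13/8)/11 = 0.1477.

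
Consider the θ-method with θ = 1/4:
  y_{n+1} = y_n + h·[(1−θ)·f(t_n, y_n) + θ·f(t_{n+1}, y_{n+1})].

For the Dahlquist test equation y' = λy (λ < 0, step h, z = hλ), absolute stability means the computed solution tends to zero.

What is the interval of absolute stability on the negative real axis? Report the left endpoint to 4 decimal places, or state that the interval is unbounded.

z∈(-4.0000,0).

On y'=λy, z=hλ:
  y_{n+1} = y_n + z·[3/4·y_n + 1/4·y_{n+1}] ⇒ (1 − 1/4z)y_{n+1} = (1 + 3/4z)y_n
  so R(z) = (1 + 3/4z)/(1 − 1/4z).

Boundary: |R(x)|=1, x<0.
x=-1.62: |R|=0.1530
R=−1: 1+3/4x = −1+1/4x ⇒ -1/2x=2 ⇒ x=2/(-1/2)=-4.0000
Confirm numerically:
  x=-3.613: |R|=0.89833 <1
  x=-3.047: |R|=0.72953 <1
  x=-2.153: |R|=0.39964 <1
  x=-4.552: |R|=1.12909 >1
  x=-4.074: |R|=1.01833 >1
  x=-4.062: |R|=1.01538 >1
Stable set (-4.0000, 0).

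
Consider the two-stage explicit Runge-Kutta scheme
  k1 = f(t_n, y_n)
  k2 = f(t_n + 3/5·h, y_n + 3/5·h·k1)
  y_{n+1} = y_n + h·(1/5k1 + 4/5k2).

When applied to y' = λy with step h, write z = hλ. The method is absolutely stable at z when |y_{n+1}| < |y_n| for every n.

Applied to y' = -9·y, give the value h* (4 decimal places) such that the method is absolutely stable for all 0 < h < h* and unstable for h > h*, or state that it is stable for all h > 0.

Test eqn y'=λy, z=hλ:
  k1=λy_n ⇒ h·k1=z·y_n;  k2=λ(1+3/5z)y_n ⇒ h·k2=z(1+3/5z)y_n
  y_{n+1}/y_n = 1 + 1/5z + 4/5z(1+3/5z) = 1 + z + 12/25z²
  ⇒ R(z) = 1 + z + 12/25z².

Find x<0 with |R(x)|<1.
x=-0.83: |R|=0.5007
R=1: x+12/25x²=0 ⇒ x=−25/12=-2.0833; min R=1−1/(4·12/25)=0.4792>−1
Confirm numerically:
  x=-1.680: |R|=0.67475 <1
  x=-1.098: |R|=0.48069 <1
  x=-1.072: |R|=0.47961 <1
  x=-0.941: |R|=0.48403 <1
  x=-2.541: |R|=1.55821 >1
  x=-2.375: |R|=1.33250 >1
  x=-2.280: |R|=1.21523 >1
Stable set (-2.0833, 0).

(-2.0833,0); λ=-9 ⇒ h* = (25/12)/9 = 0.2315.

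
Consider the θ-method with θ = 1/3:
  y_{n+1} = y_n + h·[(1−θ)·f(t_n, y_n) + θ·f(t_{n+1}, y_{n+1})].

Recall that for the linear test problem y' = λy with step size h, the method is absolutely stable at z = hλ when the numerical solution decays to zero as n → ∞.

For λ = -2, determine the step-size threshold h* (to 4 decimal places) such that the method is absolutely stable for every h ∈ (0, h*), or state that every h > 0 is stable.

With y'=λy (z=hλ):
  y_{n+1} = y_n + z·[2/3·y_n + 1/3·y_{n+1}] ⇒ (1 − 1/3z)y_{n+1} = (1 + 2/3z)y_n
  Hence R(z) = (1 + 2/3z)/(1 − 1/3z).

Need |R(x)|<1, x<0.
x=-1.65: |R|=0.0645
R=−1: 1+2/3x = −1+1/3x ⇒ -1/3x=2 ⇒ x=2/(-1/3)=-6.0000
Confirm numerically:
  x=-5.920: |R|=0.99103 <1
  x=-5.462: |R|=0.93642 <1
  x=-2.440: |R|=0.34559 <1
  x=-6.567: |R|=1.05927 >1
  x=-6.072: |R|=1.00794 >1
Stable set (-6.0000, 0).

(-6.0000,0); λ=-2 ⇒ h* = (6)/2 = 3.0000.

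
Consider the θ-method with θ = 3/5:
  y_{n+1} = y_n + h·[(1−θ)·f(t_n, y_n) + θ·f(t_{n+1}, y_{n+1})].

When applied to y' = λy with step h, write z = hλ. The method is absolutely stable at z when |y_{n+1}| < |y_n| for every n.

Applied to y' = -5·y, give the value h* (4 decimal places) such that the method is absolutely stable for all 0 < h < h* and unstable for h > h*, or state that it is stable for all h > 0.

On y'=λy, z=hλ:
  y_{n+1} = y_n + z·[2/5·y_n + 3/5·y_{n+1}] ⇒ (1 − 3/5z)y_{n+1} = (1 + 2/5z)y_n
  ⇒ R(z) = (1 + 2/5z)/(1 − 3/5z).

Need |R(x)|<1, x<0.
x=-1.13: |R|=0.3266
x=-2: |R|=0.0909
x=-10: |R|=0.4286
x=-100: |R|=0.6393
θ=3/5≥1/2 ⇒ |1+2/5x|<|1−3/5x| ∀x<0 ⇒ interval (−∞,0).

(−∞, 0) — no finite endpoint. Any h>0 works for λ=-5.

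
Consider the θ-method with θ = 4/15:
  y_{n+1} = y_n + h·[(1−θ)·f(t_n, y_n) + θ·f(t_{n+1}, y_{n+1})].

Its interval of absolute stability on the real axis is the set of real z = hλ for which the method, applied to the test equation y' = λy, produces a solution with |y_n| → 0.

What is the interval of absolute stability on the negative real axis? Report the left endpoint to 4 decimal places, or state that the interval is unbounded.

On y'=λy, z=hλ:
  y_{n+1} = y_n + z·[11/15·y_n + 4/15·y_{n+1}] ⇒ (1 − 4/15z)y_{n+1} = (1 + 11/15z)y_n
  R(z) = (1 + 11/15z)/(1 − 4/15z).

Find x<0 with |R(x)|<1.
x=-0.73: |R|=0.3890
R=−1: 1+11/15x = −1+4/15x ⇒ -7/15x=2 ⇒ x=2/(-7/15)=-4.2857
Confirm numerically:
  x=-2.952: |R|=0.65175 <1
  x=-2.584: |R|=0.52984 <1
  x=-2.202: |R|=0.38735 <1
  x=-4.359: |R|=1.01582 >1
  x=-4.336: |R|=1.01088 >1
  x=-4.324: |R|=1.00830 >1
Stable set (-4.2857, 0).

(-4.2857, 0).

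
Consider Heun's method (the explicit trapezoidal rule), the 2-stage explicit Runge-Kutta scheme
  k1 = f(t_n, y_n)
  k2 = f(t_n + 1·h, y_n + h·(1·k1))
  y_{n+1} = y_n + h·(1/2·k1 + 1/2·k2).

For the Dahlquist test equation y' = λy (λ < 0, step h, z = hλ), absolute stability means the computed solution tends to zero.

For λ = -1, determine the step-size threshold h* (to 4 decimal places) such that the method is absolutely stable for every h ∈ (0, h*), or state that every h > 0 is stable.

(-2.0000,0); λ=-1 ⇒ h* = 2.0000.

On y'=λy, z=hλ:
  order 2, 2-stage ⇒ R(z)=1+z+z^2/2
  (e.g. R(-1.32)=0.55120, |R|=0.55120)

Need |R(x)|<1, x<0.
x=-1.32: |R|=0.5512
|R(-2.21)|=1.2320 |R(-1.97)|=0.9704 |R(-1.19)|=0.5181
Bisect:
  x_lo=-2.7249 |R|=1.9877  x_hi=-0.1550 |R|=0.8570
  mid=-1.43997 |R|=0.59679 →hi
  mid=-2.08246 |R|=1.08586 →lo
  mid=-1.76122 |R|=0.78973 →hi
  mid=-1.92184 |R|=0.92489 →hi
  mid=-2.00215 |R|=1.00215 →lo
  mid=-1.96199 |R|=0.96272 →hi
  mid=-1.98207 |R|=0.98223 →hi
  mid=-1.99211 |R|=0.99214 →hi
  mid=-1.99713 |R|=0.99713 →hi
  mid=-1.99964 |R|=0.99964 →hi
  ...
  [-2.00011,-1.99995] ⇒ x*=-2.0000
Interval (-2.0000, 0).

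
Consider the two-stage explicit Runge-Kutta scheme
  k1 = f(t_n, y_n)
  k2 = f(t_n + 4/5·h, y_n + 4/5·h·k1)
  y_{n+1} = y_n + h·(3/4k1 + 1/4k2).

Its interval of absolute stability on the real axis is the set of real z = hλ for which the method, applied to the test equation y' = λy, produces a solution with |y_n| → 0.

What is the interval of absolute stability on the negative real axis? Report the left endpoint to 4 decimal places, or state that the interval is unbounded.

(-5.0000, 0).

With y'=λy (z=hλ):
  k1=λy_n ⇒ h·k1=z·y_n;  k2=λ(1+4/5z)y_n ⇒ h·k2=z(1+4/5z)y_n
  y_{n+1}/y_n = 1 + 3/4z + 1/4z(1+4/5z) = 1 + z + 1/5z²
  Hence R(z) = 1 + z + 1/5z².

Boundary: |R(x)|=1, x<0.
x=-1.09: |R|=0.1476
R=1: x+1/5x²=0 ⇒ x=−5=-5.0000; min R=1−1/(4·1/5)=-0.2500>−1
Confirm numerically:
  x=-4.052: |R|=0.23174 <1
  x=-3.257: |R|=0.13539 <1
  x=-2.994: |R|=0.20119 <1
  x=-5.559: |R|=1.62150 >1
  x=-5.343: |R|=1.36653 >1
  x=-5.116: |R|=1.11869 >1
Interval (-5.0000, 0).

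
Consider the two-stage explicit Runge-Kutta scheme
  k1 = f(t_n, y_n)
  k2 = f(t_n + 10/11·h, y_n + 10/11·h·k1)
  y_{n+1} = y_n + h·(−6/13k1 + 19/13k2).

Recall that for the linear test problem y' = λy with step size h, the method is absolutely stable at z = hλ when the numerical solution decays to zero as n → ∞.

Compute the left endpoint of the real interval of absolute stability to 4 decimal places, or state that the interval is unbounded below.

left endpoint -0.7526.

On y'=λy, z=hλ:
  k1=λy_n ⇒ h·k1=z·y_n;  k2=λ(1+10/11z)y_n ⇒ h·k2=z(1+10/11z)y_n
  y_{n+1}/y_n = 1 − 6/13z + 19/13z(1+10/11z) = 1 + z + 190/143z²
  ⇒ R(z) = 1 + z + 190/143z².

Solve |R(x)|<1 on ℝ⁻.
x=-0.71: |R|=0.9598
R=1: x+190/143x²=0 ⇒ x=−143/190=-0.7526; min R=1−1/(4·190/143)=0.8118>−1
Confirm numerically:
  x=-0.630: |R|=0.89735 <1
  x=-0.574: |R|=0.86377 <1
  x=-0.380: |R|=0.81186 <1
  x=-0.331: |R|=0.81457 <1
  x=-1.192: |R|=1.69586 >1
  x=-0.900: |R|=1.17622 >1
  x=-0.890: |R|=1.16244 >1
Stable set (-0.7526, 0).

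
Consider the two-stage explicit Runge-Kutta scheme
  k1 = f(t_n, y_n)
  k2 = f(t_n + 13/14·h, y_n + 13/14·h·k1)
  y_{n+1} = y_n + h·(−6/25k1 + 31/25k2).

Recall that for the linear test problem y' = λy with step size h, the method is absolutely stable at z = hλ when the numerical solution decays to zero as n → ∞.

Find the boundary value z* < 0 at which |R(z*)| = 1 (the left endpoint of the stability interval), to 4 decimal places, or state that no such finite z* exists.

Test eqn y'=λy, z=hλ:
  k1=λy_n ⇒ h·k1=z·y_n;  k2=λ(1+13/14z)y_n ⇒ h·k2=z(1+13/14z)y_n
  y_{n+1}/y_n = 1 − 6/25z + 31/25z(1+13/14z) = 1 + z + 403/350z²
  so R(z) = 1 + z + 403/350z².

Find x<0 with |R(x)|<1.
x=-1.56: |R|=2.2421
R=1: x+403/350x²=0 ⇒ x=−350/403=-0.8685; min R=1−1/(4·403/350)=0.7829>−1
Confirm numerically:
  x=-0.651: |R|=0.83698 <1
  x=-0.638: |R|=0.83068 <1
  x=-0.467: |R|=0.78411 <1
  x=-1.449: |R|=1.96854 >1
  x=-1.339: |R|=1.72542 >1
Interval (-0.8685, 0).

z* = -0.8685.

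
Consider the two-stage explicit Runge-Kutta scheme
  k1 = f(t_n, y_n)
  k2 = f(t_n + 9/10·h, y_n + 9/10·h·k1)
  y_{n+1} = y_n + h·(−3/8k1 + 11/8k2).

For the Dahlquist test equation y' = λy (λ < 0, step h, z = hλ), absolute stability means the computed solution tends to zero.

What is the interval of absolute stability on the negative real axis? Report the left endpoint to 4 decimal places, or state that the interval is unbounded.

On y'=λy, z=hλ:
  k1=λy_n ⇒ h·k1=z·y_n;  k2=λ(1+9/10z)y_n ⇒ h·k2=z(1+9/10z)y_n
  y_{n+1}/y_n = 1 − 3/8z + 11/8z(1+9/10z) = 1 + z + 99/80z²
  so R(z) = 1 + z + 99/80z².

Find x<0 with |R(x)|<1.
x=-0.97: |R|=1.1944
R=1: x+99/80x²=0 ⇒ x=−80/99=-0.8081; min R=1−1/(4·99/80)=0.7980>−1
Confirm numerically:
  x=-0.751: |R|=0.94695 <1
  x=-0.741: |R|=0.93849 <1
  x=-0.695: |R|=0.90274 <1
  x=-1.402: |R|=2.03043 >1
  x=-1.073: |R|=1.35177 >1
  x=-0.966: |R|=1.18878 >1
Stable set (-0.8081, 0).

z∈(-0.8081,0).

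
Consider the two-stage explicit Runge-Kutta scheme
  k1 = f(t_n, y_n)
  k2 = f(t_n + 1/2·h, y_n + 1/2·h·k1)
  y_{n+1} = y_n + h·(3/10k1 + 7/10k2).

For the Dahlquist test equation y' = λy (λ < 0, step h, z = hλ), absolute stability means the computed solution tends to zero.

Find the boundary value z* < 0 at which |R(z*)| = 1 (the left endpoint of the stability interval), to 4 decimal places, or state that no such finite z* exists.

z* = -2.8571.

Test eqn y'=λy, z=hλ:
  k1=λy_n ⇒ h·k1=z·y_n;  k2=λ(1+1/2z)y_n ⇒ h·k2=z(1+1/2z)y_n
  y_{n+1}/y_n = 1 + 3/10z + 7/10z(1+1/2z) = 1 + z + 7/20z²
  ⇒ R(z) = 1 + z + 7/20z².

Solve |R(x)|<1 on ℝ⁻.
x=-0.31: |R|=0.7236
R=1: x+7/20x²=0 ⇒ x=−20/7=-2.8571; min R=1−1/(4·7/20)=0.2857>−1
Confirm numerically:
  x=-2.042: |R|=0.41742 <1
  x=-1.456: |R|=0.28598 <1
  x=-1.286: |R|=0.29283 <1
  x=-3.211: |R|=1.39768 >1
  x=-3.210: |R|=1.39643 >1
So |R|<1 on (-2.8571, 0).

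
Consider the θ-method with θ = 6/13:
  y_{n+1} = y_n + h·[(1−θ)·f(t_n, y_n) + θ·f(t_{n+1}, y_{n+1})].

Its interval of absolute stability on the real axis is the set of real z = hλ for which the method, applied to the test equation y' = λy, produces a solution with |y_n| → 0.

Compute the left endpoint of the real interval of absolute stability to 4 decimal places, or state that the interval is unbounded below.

With y'=λy (z=hλ):
  y_{n+1} = y_n + z·[7/13·y_n + 6/13·y_{n+1}] ⇒ (1 − 6/13z)y_{n+1} = (1 + 7/13z)y_n
  ⇒ R(z) = (1 + 7/13z)/(1 − 6/13z).

Boundary: |R(x)|=1, x<0.
x=-1.6: |R|=0.0796
R=−1: 1+7/13x = −1+6/13x ⇒ -1/13x=2 ⇒ x=2/(-1/13)=-26.0000
Confirm numerically:
  x=-23.767: |R|=0.98565 <1
  x=-15.781: |R|=0.90510 <1
  x=-11.168: |R|=0.81462 <1
  x=-26.547: |R|=1.00318 >1
  x=-26.338: |R|=1.00198 >1
Stable set (-26.0000, 0).

left endpoint -26.0000.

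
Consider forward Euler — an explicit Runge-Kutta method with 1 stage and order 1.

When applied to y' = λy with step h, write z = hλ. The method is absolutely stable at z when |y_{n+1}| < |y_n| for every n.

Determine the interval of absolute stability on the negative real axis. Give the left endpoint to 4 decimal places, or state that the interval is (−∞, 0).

z∈(-2.0000,0).

On y'=λy, z=hλ:
  order 1, 1-stage ⇒ R(z)=1+z
  (e.g. R(-1.16)=-0.16000, |R|=0.16000)

Solve |R(x)|<1 on ℝ⁻.
x=-1.16: |R|=0.1600
|R(-2.07)|=1.0700 |R(-1.97)|=0.9700 |R(-1.75)|=0.7500
Bisect:
  x_lo=-2.4351 |R|=1.4351  x_hi=-0.3544 |R|=0.6456
  mid=-1.39471 |R|=0.39471 →hi
  mid=-1.91489 |R|=0.91489 →hi
  mid=-2.17498 |R|=1.17498 →lo
  mid=-2.04493 |R|=1.04493 →lo
  mid=-1.97991 |R|=0.97991 →hi
  mid=-2.01242 |R|=1.01242 →lo
  mid=-1.99617 |R|=0.99617 →hi
  ...
  [-2.00010,-1.99998] ⇒ x*=-2.0000
Stable set (-2.0000, 0).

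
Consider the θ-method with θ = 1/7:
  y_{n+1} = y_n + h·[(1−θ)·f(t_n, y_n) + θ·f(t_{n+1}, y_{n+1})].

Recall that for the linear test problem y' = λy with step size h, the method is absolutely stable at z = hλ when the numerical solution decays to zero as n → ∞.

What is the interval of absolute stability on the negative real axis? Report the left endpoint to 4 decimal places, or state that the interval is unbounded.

With y'=λy (z=hλ):
  y_{n+1} = y_n + z·[6/7·y_n + 1/7·y_{n+1}] ⇒ (1 − 1/7z)y_{n+1} = (1 + 6/7z)y_n
  Hence R(z) = (1 + 6/7z)/(1 − 1/7z).

Need |R(x)|<1, x<0.
x=-1.52: |R|=0.2488
R=−1: 1+6/7x = −1+1/7x ⇒ -5/7x=2 ⇒ x=2/(-5/7)=-2.8000
Confirm numerically:
  x=-2.730: |R|=0.96403 <1
  x=-2.625: |R|=0.90909 <1
  x=-1.461: |R|=0.20872 <1
  x=-1.134: |R|=0.02410 <1
  x=-3.213: |R|=1.20219 >1
  x=-3.106: |R|=1.15140 >1
Interval (-2.8000, 0).

z∈(-2.8000,0).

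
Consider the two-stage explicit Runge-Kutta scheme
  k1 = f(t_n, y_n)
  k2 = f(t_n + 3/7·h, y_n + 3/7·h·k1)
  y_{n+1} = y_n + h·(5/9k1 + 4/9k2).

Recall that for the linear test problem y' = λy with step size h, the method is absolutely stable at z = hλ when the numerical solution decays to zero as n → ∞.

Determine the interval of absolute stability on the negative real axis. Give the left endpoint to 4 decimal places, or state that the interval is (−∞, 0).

z∈(-5.2500,0).

Test eqn y'=λy, z=hλ:
  k1=λy_n ⇒ h·k1=z·y_n;  k2=λ(1+3/7z)y_n ⇒ h·k2=z(1+3/7z)y_n
  y_{n+1}/y_n = 1 + 5/9z + 4/9z(1+3/7z) = 1 + z + 4/21z²
  R(z) = 1 + z + 4/21z².

Boundary: |R(x)|=1, x<0.
x=-1.43: |R|=0.0405
R=1: x+4/21x²=0 ⇒ x=−21/4=-5.2500; min R=1−1/(4·4/21)=-0.3125>−1
Confirm numerically:
  x=-4.354: |R|=0.25692 <1
  x=-3.754: |R|=0.06971 <1
  x=-3.101: |R|=0.26934 <1
  x=-2.565: |R|=0.31181 <1
  x=-5.713: |R|=1.50383 >1
  x=-5.627: |R|=1.40407 >1
So |R|<1 on (-5.2500, 0).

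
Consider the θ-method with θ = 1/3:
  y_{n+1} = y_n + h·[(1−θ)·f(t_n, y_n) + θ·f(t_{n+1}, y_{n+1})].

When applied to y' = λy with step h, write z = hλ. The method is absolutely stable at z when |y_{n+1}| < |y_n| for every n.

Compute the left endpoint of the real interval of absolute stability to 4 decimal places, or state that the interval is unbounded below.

left endpoint -6.0000.

On y'=λy, z=hλ:
  y_{n+1} = y_n + z·[2/3·y_n + 1/3·y_{n+1}] ⇒ (1 − 1/3z)y_{n+1} = (1 + 2/3z)y_n
  Hence R(z) = (1 + 2/3z)/(1 − 1/3z).

Solve |R(x)|<1 on ℝ⁻.
x=-0.7: |R|=0.4324
R=−1: 1+2/3x = −1+1/3x ⇒ -1/3x=2 ⇒ x=2/(-1/3)=-6.0000
Confirm numerically:
  x=-4.762: |R|=0.84051 <1
  x=-3.270: |R|=0.56459 <1
  x=-3.099: |R|=0.52435 <1
  x=-6.596: |R|=1.06211 >1
  x=-6.179: |R|=1.01950 >1
Stable set (-6.0000, 0).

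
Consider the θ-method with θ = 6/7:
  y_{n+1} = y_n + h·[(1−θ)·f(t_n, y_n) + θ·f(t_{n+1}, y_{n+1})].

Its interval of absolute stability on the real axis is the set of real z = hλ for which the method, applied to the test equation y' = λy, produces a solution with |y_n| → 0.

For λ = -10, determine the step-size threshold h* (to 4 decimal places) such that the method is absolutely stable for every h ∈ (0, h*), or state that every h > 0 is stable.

On y'=λy, z=hλ:
  y_{n+1} = y_n + z·[1/7·y_n + 6/7·y_{n+1}] ⇒ (1 − 6/7z)y_{n+1} = (1 + 1/7z)y_n
  R(z) = (1 + 1/7z)/(1 − 6/7z).

Need |R(x)|<1, x<0.
x=-0.87: |R|=0.5016
x=-2: |R|=0.2632
x=-10: |R|=0.0448
x=-100: |R|=0.1532
θ=6/7≥1/2 ⇒ |1+1/7x|<|1−6/7x| ∀x<0 ⇒ interval (−∞,0).

(−∞, 0) — no finite endpoint. Any h>0 works for λ=-10.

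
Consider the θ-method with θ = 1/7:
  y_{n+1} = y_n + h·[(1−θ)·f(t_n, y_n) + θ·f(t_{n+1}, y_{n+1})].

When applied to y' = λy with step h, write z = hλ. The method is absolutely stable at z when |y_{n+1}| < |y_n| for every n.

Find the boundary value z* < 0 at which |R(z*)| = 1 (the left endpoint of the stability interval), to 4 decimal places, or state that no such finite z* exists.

left endpoint -2.8000.

Test eqn y'=λy, z=hλ:
  y_{n+1} = y_n + z·[6/7·y_n + 1/7·y_{n+1}] ⇒ (1 − 1/7z)y_{n+1} = (1 + 6/7z)y_n
  Hence R(z) = (1 + 6/7z)/(1 − 1/7z).

Solve |R(x)|<1 on ℝ⁻.
x=-1.68: |R|=0.3548
R=−1: 1+6/7x = −1+1/7x ⇒ -5/7x=2 ⇒ x=2/(-5/7)=-2.8000
Confirm numerically:
  x=-2.296: |R|=0.72892 <1
  x=-1.706: |R|=0.37170 <1
  x=-1.259: |R|=0.06708 <1
  x=-3.332: |R|=1.25745 >1
  x=-3.054: |R|=1.12632 >1
So |R|<1 on (-2.8000, 0).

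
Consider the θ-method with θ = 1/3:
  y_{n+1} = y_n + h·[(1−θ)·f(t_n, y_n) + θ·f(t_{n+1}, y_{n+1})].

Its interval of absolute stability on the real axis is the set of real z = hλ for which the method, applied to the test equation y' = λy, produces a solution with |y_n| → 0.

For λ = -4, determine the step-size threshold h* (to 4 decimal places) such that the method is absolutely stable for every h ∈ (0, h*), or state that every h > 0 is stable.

Set f=λy, z=hλ:
  y_{n+1} = y_n + z·[2/3·y_n + 1/3·y_{n+1}] ⇒ (1 − 1/3z)y_{n+1} = (1 + 2/3z)y_n
  so R(z) = (1 + 2/3z)/(1 − 1/3z).

Solve |R(x)|<1 on ℝ⁻.
x=-0.88: |R|=0.3196
R=−1: 1+2/3x = −1+1/3x ⇒ -1/3x=2 ⇒ x=2/(-1/3)=-6.0000
Confirm numerically:
  x=-5.850: |R|=0.98305 <1
  x=-4.253: |R|=0.75913 <1
  x=-3.232: |R|=0.55584 <1
  x=-6.592: |R|=1.06172 >1
  x=-6.221: |R|=1.02397 >1
  x=-6.177: |R|=1.01929 >1
Stable set (-6.0000, 0).

(-6.0000,0); λ=-4 ⇒ h* = (6)/4 = 1.5000.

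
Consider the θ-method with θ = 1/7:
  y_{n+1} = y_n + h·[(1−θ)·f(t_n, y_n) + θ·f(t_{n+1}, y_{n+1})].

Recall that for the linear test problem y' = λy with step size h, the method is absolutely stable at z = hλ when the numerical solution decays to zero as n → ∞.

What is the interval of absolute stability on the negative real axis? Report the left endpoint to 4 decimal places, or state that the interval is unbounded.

(-2.8000, 0).

With y'=λy (z=hλ):
  y_{n+1} = y_n + z·[6/7·y_n + 1/7·y_{n+1}] ⇒ (1 − 1/7z)y_{n+1} = (1 + 6/7z)y_n
  so R(z) = (1 + 6/7z)/(1 − 1/7z).

Solve |R(x)|<1 on ℝ⁻.
x=-0.68: |R|=0.3802
R=−1: 1+6/7x = −1+1/7x ⇒ -5/7x=2 ⇒ x=2/(-5/7)=-2.8000
Confirm numerically:
  x=-2.518: |R|=0.85186 <1
  x=-2.226: |R|=0.68892 <1
  x=-1.653: |R|=0.33722 <1
  x=-3.195: |R|=1.19372 >1
  x=-3.061: |R|=1.12971 >1
  x=-2.963: |R|=1.08180 >1
Interval (-2.8000, 0).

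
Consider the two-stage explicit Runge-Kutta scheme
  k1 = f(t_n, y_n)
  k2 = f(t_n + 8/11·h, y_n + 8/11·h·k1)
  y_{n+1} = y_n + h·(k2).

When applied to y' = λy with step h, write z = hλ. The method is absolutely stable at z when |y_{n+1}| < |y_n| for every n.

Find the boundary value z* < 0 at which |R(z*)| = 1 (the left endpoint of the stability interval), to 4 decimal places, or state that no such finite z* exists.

z* = -1.3750.

Test eqn y'=λy, z=hλ:
  k1=λy_n ⇒ h·k1=z·y_n;  k2=λ(1+8/11z)y_n ⇒ h·k2=z(1+8/11z)y_n
  y_{n+1}/y_n = 1 + z(1+8/11z) = 1 + z + 8/11z²
  so R(z) = 1 + z + 8/11z².

Find x<0 with |R(x)|<1.
x=-1.49: |R|=1.1246
R=1: x+8/11x²=0 ⇒ x=−11/8=-1.3750; min R=1−1/(4·8/11)=0.6562>−1
Confirm numerically:
  x=-1.051: |R|=0.75235 <1
  x=-1.022: |R|=0.73762 <1
  x=-0.936: |R|=0.70116 <1
  x=-1.762: |R|=1.49592 >1
  x=-1.574: |R|=1.22780 >1
  x=-1.490: |R|=1.12462 >1
So |R|<1 on (-1.3750, 0).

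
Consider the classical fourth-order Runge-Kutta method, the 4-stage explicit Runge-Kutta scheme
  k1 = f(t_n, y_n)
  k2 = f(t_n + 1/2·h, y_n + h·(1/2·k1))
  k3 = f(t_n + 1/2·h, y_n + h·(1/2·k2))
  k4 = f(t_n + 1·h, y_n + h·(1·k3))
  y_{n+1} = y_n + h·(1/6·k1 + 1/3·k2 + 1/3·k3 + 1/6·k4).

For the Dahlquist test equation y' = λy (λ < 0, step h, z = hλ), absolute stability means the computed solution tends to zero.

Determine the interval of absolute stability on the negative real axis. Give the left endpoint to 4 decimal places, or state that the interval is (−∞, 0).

With y'=λy (z=hλ):
  order 4, 4-stage ⇒ R(z)=1+z+z^2/2+z^3/6+z^4/24
  (e.g. R(-1.31)=0.29608, |R|=0.29608)

Find x<0 with |R(x)|<1.
x=-1.31: |R|=0.2961
|R(-2.37)|=0.5343 |R(-2.15)|=0.3952 |R(-1.68)|=0.2728
Bisect:
  x_lo=-3.2906 |R|=2.0701  x_hi=-0.2733 |R|=0.7609
  mid=-1.78191 |R|=0.28278 →hi
  mid=-2.53624 |R|=0.68500 →hi
  mid=-2.91340 |R|=1.21096 →lo
  mid=-2.72482 |R|=0.91258 →hi
  mid=-2.81911 |R|=1.05219 →lo
  mid=-2.77196 |R|=0.98009 →hi
  mid=-2.79554 |R|=1.01555 →lo
  mid=-2.78375 |R|=0.99767 →hi
  mid=-2.78964 |R|=1.00658 →lo
  ...
  [-2.78541,-2.78522] ⇒ x*=-2.7853
Interval (-2.7853, 0).

(-2.7853, 0).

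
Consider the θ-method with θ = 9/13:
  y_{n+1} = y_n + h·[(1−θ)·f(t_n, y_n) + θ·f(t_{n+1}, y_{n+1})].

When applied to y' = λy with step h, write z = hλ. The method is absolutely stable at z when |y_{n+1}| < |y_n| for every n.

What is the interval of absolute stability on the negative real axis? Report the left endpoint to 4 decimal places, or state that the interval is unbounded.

Test eqn y'=λy, z=hλ:
  y_{n+1} = y_n + z·[4/13·y_n + 9/13·y_{n+1}] ⇒ (1 − 9/13z)y_{n+1} = (1 + 4/13z)y_n
  ⇒ R(z) = (1 + 4/13z)/(1 − 9/13z).

Need |R(x)|<1, x<0.
x=-1.25: |R|=0.3299
x=-2: |R|=0.1613
x=-10: |R|=0.2621
x=-100: |R|=0.4239
θ=9/13≥1/2 ⇒ |1+4/13x|<|1−9/13x| ∀x<0 ⇒ interval (−∞,0).

interval (−∞, 0).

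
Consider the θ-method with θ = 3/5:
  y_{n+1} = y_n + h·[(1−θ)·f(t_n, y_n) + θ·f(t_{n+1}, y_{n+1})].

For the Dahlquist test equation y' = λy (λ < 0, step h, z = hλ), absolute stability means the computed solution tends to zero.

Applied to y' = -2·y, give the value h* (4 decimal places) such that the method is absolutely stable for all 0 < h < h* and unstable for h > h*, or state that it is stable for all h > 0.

With y'=λy (z=hλ):
  y_{n+1} = y_n + z·[2/5·y_n + 3/5·y_{n+1}] ⇒ (1 − 3/5z)y_{n+1} = (1 + 2/5z)y_n
  R(z) = (1 + 2/5z)/(1 − 3/5z).

Boundary: |R(x)|=1, x<0.
x=-1.18: |R|=0.3091
x=-2: |R|=0.0909
x=-10: |R|=0.4286
x=-100: |R|=0.6393
θ=3/5≥1/2 ⇒ |1+2/5x|<|1−3/5x| ∀x<0 ⇒ unbounded interval.

interval (−∞, 0). Any h>0 works for λ=-2.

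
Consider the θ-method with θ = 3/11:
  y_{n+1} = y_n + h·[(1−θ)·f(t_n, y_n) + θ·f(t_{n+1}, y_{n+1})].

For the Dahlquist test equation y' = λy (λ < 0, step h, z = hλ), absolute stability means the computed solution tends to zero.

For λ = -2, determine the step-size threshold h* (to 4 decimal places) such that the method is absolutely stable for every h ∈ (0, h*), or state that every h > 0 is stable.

On y'=λy, z=hλ:
  y_{n+1} = y_n + z·[8/11·y_n + 3/11·y_{n+1}] ⇒ (1 − 3/11z)y_{n+1} = (1 + 8/11z)y_n
  so R(z) = (1 + 8/11z)/(1 − 3/11z).

Boundary: |R(x)|=1, x<0.
x=-1.72: |R|=0.1708
R=−1: 1+8/11x = −1+3/11x ⇒ -5/11x=2 ⇒ x=2/(-5/11)=-4.4000
Confirm numerically:
  x=-3.821: |R|=0.87112 <1
  x=-3.402: |R|=0.76469 <1
  x=-2.326: |R|=0.42318 <1
  x=-4.798: |R|=1.07836 >1
  x=-4.596: |R|=1.03954 >1
  x=-4.524: |R|=1.02523 >1
So |R|<1 on (-4.4000, 0).

(-4.4000,0); λ=-2 ⇒ h* = (22/5)/2 = 2.2000.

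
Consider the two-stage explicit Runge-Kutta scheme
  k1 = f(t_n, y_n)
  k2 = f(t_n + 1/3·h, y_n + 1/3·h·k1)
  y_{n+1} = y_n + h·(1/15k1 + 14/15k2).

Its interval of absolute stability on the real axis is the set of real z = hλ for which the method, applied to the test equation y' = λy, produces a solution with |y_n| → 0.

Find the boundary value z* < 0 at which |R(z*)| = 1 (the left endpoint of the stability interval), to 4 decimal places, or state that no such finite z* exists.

left endpoint -3.2143.

Set f=λy, z=hλ:
  k1=λy_n ⇒ h·k1=z·y_n;  k2=λ(1+1/3z)y_n ⇒ h·k2=z(1+1/3z)y_n
  y_{n+1}/y_n = 1 + 1/15z + 14/15z(1+1/3z) = 1 + z + 14/45z²
  R(z) = 1 + z + 14/45z².

Boundary: |R(x)|=1, x<0.
x=-0.54: |R|=0.5507
R=1: x+14/45x²=0 ⇒ x=−45/14=-3.2143; min R=1−1/(4·14/45)=0.1964>−1
Confirm numerically:
  x=-2.892: |R|=0.71003 <1
  x=-1.526: |R|=0.19848 <1
  x=-1.461: |R|=0.20307 <1
  x=-3.770: |R|=1.65179 >1
  x=-3.663: |R|=1.51135 >1
  x=-3.256: |R|=1.04226 >1
So |R|<1 on (-3.2143, 0).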